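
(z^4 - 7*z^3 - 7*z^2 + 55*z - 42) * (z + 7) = z^5 - 56*z^3 + 6*z^2 + 343*z - 294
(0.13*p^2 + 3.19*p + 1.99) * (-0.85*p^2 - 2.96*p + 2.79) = -0.1105*p^4 - 3.0963*p^3 - 10.7712*p^2 + 3.0097*p + 5.5521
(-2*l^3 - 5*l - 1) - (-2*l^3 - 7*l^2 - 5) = 7*l^2 - 5*l + 4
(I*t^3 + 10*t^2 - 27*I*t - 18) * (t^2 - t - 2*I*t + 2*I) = I*t^5 + 12*t^4 - I*t^4 - 12*t^3 - 47*I*t^3 - 72*t^2 + 47*I*t^2 + 72*t + 36*I*t - 36*I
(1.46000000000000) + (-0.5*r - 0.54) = 0.92 - 0.5*r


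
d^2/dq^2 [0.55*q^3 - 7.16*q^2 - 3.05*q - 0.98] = 3.3*q - 14.32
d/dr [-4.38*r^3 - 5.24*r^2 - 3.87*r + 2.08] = -13.14*r^2 - 10.48*r - 3.87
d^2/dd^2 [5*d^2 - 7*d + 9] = 10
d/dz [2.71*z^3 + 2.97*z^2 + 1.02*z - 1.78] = 8.13*z^2 + 5.94*z + 1.02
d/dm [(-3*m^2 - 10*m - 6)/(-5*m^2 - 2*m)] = 4*(-11*m^2 - 15*m - 3)/(m^2*(25*m^2 + 20*m + 4))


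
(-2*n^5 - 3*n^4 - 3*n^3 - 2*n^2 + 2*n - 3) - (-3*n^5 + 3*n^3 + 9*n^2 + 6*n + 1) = n^5 - 3*n^4 - 6*n^3 - 11*n^2 - 4*n - 4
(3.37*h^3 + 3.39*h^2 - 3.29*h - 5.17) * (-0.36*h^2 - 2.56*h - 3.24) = -1.2132*h^5 - 9.8476*h^4 - 18.4128*h^3 - 0.700000000000001*h^2 + 23.8948*h + 16.7508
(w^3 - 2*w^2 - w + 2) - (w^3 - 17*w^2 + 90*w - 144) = 15*w^2 - 91*w + 146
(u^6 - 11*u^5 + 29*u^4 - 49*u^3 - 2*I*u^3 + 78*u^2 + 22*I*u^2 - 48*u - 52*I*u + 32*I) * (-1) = -u^6 + 11*u^5 - 29*u^4 + 49*u^3 + 2*I*u^3 - 78*u^2 - 22*I*u^2 + 48*u + 52*I*u - 32*I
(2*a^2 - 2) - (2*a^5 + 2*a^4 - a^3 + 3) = -2*a^5 - 2*a^4 + a^3 + 2*a^2 - 5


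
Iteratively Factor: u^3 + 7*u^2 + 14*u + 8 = (u + 2)*(u^2 + 5*u + 4) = (u + 2)*(u + 4)*(u + 1)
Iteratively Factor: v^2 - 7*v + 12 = (v - 4)*(v - 3)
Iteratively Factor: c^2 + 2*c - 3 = (c - 1)*(c + 3)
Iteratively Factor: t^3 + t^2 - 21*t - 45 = (t - 5)*(t^2 + 6*t + 9) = (t - 5)*(t + 3)*(t + 3)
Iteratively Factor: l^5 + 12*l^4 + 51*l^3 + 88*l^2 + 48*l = (l + 4)*(l^4 + 8*l^3 + 19*l^2 + 12*l) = (l + 4)^2*(l^3 + 4*l^2 + 3*l) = l*(l + 4)^2*(l^2 + 4*l + 3) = l*(l + 3)*(l + 4)^2*(l + 1)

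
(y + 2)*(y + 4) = y^2 + 6*y + 8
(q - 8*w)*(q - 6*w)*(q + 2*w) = q^3 - 12*q^2*w + 20*q*w^2 + 96*w^3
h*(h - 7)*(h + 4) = h^3 - 3*h^2 - 28*h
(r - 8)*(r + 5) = r^2 - 3*r - 40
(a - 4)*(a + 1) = a^2 - 3*a - 4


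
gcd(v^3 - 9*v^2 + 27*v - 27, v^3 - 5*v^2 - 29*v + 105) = v - 3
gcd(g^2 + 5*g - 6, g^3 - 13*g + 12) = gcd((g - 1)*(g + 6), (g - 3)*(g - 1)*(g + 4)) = g - 1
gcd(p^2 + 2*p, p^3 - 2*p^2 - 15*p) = p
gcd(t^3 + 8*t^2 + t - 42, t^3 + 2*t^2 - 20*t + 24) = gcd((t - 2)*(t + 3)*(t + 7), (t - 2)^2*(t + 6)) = t - 2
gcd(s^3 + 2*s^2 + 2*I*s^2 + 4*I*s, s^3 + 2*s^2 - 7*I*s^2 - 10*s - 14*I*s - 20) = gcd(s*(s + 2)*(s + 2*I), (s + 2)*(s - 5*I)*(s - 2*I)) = s + 2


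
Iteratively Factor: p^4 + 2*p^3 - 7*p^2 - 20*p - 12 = (p + 2)*(p^3 - 7*p - 6) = (p + 2)^2*(p^2 - 2*p - 3) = (p + 1)*(p + 2)^2*(p - 3)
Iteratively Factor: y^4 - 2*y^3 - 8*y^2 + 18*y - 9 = (y - 3)*(y^3 + y^2 - 5*y + 3) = (y - 3)*(y + 3)*(y^2 - 2*y + 1) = (y - 3)*(y - 1)*(y + 3)*(y - 1)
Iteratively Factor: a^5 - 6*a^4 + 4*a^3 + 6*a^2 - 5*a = (a - 1)*(a^4 - 5*a^3 - a^2 + 5*a) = a*(a - 1)*(a^3 - 5*a^2 - a + 5) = a*(a - 5)*(a - 1)*(a^2 - 1) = a*(a - 5)*(a - 1)^2*(a + 1)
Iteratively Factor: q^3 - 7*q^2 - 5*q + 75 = (q - 5)*(q^2 - 2*q - 15) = (q - 5)*(q + 3)*(q - 5)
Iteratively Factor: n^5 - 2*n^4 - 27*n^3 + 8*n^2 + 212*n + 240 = (n - 5)*(n^4 + 3*n^3 - 12*n^2 - 52*n - 48) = (n - 5)*(n - 4)*(n^3 + 7*n^2 + 16*n + 12) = (n - 5)*(n - 4)*(n + 2)*(n^2 + 5*n + 6) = (n - 5)*(n - 4)*(n + 2)*(n + 3)*(n + 2)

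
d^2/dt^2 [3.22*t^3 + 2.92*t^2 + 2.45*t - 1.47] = 19.32*t + 5.84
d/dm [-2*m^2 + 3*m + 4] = 3 - 4*m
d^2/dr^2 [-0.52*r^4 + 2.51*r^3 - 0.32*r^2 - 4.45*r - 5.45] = -6.24*r^2 + 15.06*r - 0.64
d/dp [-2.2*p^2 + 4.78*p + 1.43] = 4.78 - 4.4*p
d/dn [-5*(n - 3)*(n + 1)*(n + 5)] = -15*n^2 - 30*n + 65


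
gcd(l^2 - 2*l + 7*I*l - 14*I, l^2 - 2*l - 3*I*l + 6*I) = l - 2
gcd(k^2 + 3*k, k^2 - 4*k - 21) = k + 3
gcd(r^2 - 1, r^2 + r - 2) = r - 1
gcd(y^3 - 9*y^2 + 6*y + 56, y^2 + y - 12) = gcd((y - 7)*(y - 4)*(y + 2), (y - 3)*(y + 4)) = 1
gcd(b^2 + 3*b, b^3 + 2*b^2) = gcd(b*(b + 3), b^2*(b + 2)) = b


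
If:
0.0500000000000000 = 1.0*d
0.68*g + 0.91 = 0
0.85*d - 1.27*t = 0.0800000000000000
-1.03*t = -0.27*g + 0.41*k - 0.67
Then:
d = 0.05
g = -1.34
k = 0.83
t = -0.03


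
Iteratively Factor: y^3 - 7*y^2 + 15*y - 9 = (y - 3)*(y^2 - 4*y + 3) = (y - 3)*(y - 1)*(y - 3)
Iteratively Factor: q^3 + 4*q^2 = (q + 4)*(q^2) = q*(q + 4)*(q)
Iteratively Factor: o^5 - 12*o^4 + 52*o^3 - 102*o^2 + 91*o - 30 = (o - 3)*(o^4 - 9*o^3 + 25*o^2 - 27*o + 10) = (o - 5)*(o - 3)*(o^3 - 4*o^2 + 5*o - 2) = (o - 5)*(o - 3)*(o - 2)*(o^2 - 2*o + 1) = (o - 5)*(o - 3)*(o - 2)*(o - 1)*(o - 1)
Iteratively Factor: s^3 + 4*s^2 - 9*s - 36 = (s + 4)*(s^2 - 9) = (s - 3)*(s + 4)*(s + 3)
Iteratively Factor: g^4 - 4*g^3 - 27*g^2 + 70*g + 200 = (g + 2)*(g^3 - 6*g^2 - 15*g + 100) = (g - 5)*(g + 2)*(g^2 - g - 20) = (g - 5)^2*(g + 2)*(g + 4)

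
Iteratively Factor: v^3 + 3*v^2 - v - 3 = (v + 3)*(v^2 - 1) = (v - 1)*(v + 3)*(v + 1)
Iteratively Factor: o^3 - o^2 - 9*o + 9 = (o - 1)*(o^2 - 9) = (o - 3)*(o - 1)*(o + 3)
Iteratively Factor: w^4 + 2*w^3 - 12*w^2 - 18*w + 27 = (w + 3)*(w^3 - w^2 - 9*w + 9) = (w + 3)^2*(w^2 - 4*w + 3) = (w - 3)*(w + 3)^2*(w - 1)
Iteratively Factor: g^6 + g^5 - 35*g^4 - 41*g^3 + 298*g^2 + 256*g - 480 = (g - 5)*(g^5 + 6*g^4 - 5*g^3 - 66*g^2 - 32*g + 96) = (g - 5)*(g + 4)*(g^4 + 2*g^3 - 13*g^2 - 14*g + 24) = (g - 5)*(g - 3)*(g + 4)*(g^3 + 5*g^2 + 2*g - 8) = (g - 5)*(g - 3)*(g - 1)*(g + 4)*(g^2 + 6*g + 8) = (g - 5)*(g - 3)*(g - 1)*(g + 2)*(g + 4)*(g + 4)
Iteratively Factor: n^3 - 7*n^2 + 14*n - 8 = (n - 1)*(n^2 - 6*n + 8) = (n - 2)*(n - 1)*(n - 4)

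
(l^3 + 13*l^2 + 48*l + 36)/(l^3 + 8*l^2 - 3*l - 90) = (l^2 + 7*l + 6)/(l^2 + 2*l - 15)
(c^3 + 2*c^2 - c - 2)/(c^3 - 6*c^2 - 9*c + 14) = (c + 1)/(c - 7)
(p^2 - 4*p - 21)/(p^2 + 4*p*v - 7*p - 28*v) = (p + 3)/(p + 4*v)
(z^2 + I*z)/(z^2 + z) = (z + I)/(z + 1)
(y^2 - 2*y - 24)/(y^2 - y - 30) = (y + 4)/(y + 5)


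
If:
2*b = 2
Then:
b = 1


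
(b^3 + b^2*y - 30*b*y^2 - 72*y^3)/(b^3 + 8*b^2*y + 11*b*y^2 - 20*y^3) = (-b^2 + 3*b*y + 18*y^2)/(-b^2 - 4*b*y + 5*y^2)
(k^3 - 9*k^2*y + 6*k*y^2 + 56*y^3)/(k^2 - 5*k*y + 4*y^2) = (-k^2 + 5*k*y + 14*y^2)/(-k + y)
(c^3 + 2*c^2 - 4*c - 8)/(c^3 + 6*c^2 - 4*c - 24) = (c + 2)/(c + 6)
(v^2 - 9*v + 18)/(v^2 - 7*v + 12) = (v - 6)/(v - 4)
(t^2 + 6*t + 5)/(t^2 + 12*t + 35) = (t + 1)/(t + 7)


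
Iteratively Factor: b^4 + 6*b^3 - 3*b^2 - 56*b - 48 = (b + 4)*(b^3 + 2*b^2 - 11*b - 12) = (b - 3)*(b + 4)*(b^2 + 5*b + 4) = (b - 3)*(b + 1)*(b + 4)*(b + 4)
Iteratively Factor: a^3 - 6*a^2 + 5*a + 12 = (a - 3)*(a^2 - 3*a - 4) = (a - 4)*(a - 3)*(a + 1)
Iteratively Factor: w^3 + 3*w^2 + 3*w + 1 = (w + 1)*(w^2 + 2*w + 1) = (w + 1)^2*(w + 1)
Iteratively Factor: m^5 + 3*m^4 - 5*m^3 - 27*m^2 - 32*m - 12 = (m + 1)*(m^4 + 2*m^3 - 7*m^2 - 20*m - 12) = (m + 1)^2*(m^3 + m^2 - 8*m - 12) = (m + 1)^2*(m + 2)*(m^2 - m - 6) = (m - 3)*(m + 1)^2*(m + 2)*(m + 2)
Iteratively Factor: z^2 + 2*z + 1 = (z + 1)*(z + 1)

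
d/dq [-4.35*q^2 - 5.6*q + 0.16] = -8.7*q - 5.6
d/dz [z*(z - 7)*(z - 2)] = 3*z^2 - 18*z + 14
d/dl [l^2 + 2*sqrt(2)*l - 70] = 2*l + 2*sqrt(2)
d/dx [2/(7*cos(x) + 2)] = 14*sin(x)/(7*cos(x) + 2)^2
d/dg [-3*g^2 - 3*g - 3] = -6*g - 3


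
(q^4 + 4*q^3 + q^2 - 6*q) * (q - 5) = q^5 - q^4 - 19*q^3 - 11*q^2 + 30*q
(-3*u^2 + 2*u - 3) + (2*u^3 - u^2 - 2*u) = 2*u^3 - 4*u^2 - 3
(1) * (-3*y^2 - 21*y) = -3*y^2 - 21*y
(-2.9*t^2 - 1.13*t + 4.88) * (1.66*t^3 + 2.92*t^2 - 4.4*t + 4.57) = -4.814*t^5 - 10.3438*t^4 + 17.5612*t^3 + 5.9686*t^2 - 26.6361*t + 22.3016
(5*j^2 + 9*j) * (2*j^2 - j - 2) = 10*j^4 + 13*j^3 - 19*j^2 - 18*j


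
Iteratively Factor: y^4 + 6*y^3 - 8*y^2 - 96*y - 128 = (y + 4)*(y^3 + 2*y^2 - 16*y - 32) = (y + 4)^2*(y^2 - 2*y - 8) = (y + 2)*(y + 4)^2*(y - 4)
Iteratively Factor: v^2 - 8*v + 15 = (v - 3)*(v - 5)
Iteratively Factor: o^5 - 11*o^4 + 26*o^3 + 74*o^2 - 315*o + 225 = (o + 3)*(o^4 - 14*o^3 + 68*o^2 - 130*o + 75) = (o - 1)*(o + 3)*(o^3 - 13*o^2 + 55*o - 75) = (o - 5)*(o - 1)*(o + 3)*(o^2 - 8*o + 15) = (o - 5)*(o - 3)*(o - 1)*(o + 3)*(o - 5)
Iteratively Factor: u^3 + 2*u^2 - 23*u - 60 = (u + 4)*(u^2 - 2*u - 15) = (u + 3)*(u + 4)*(u - 5)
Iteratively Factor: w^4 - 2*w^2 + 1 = (w - 1)*(w^3 + w^2 - w - 1) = (w - 1)*(w + 1)*(w^2 - 1) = (w - 1)*(w + 1)^2*(w - 1)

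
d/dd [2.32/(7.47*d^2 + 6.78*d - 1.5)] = (-34.6608*d - 15.7296)/(7.47*d^2 + 6.78*d - 1.5)^2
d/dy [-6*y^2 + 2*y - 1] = 2 - 12*y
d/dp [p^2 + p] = 2*p + 1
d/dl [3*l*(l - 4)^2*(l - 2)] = 12*l^3 - 90*l^2 + 192*l - 96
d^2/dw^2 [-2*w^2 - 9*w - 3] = -4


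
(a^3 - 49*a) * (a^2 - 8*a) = a^5 - 8*a^4 - 49*a^3 + 392*a^2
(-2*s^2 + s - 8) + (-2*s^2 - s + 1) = -4*s^2 - 7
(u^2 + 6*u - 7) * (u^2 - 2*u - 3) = u^4 + 4*u^3 - 22*u^2 - 4*u + 21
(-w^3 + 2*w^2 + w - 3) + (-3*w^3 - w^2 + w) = -4*w^3 + w^2 + 2*w - 3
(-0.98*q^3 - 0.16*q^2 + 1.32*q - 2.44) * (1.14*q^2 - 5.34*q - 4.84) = -1.1172*q^5 + 5.0508*q^4 + 7.1024*q^3 - 9.056*q^2 + 6.6408*q + 11.8096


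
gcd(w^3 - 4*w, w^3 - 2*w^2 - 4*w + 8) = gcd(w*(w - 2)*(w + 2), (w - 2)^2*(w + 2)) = w^2 - 4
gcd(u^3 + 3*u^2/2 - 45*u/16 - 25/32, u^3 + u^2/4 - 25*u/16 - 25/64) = u^2 - u - 5/16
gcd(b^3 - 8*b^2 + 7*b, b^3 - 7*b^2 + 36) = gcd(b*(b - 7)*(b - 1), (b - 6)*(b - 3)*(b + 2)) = 1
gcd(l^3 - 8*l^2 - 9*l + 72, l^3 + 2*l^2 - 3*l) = l + 3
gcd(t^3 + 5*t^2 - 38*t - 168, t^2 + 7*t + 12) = t + 4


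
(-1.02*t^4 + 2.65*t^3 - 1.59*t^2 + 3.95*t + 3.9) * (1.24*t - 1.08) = -1.2648*t^5 + 4.3876*t^4 - 4.8336*t^3 + 6.6152*t^2 + 0.569999999999999*t - 4.212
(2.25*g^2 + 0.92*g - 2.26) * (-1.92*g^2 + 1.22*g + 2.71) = -4.32*g^4 + 0.9786*g^3 + 11.5591*g^2 - 0.264*g - 6.1246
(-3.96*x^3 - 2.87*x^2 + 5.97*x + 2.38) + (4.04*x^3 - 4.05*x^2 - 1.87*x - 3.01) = 0.0800000000000001*x^3 - 6.92*x^2 + 4.1*x - 0.63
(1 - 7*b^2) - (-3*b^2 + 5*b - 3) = -4*b^2 - 5*b + 4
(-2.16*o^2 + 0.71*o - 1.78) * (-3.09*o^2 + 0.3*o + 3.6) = 6.6744*o^4 - 2.8419*o^3 - 2.0628*o^2 + 2.022*o - 6.408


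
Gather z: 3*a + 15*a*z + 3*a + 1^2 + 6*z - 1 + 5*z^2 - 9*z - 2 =6*a + 5*z^2 + z*(15*a - 3) - 2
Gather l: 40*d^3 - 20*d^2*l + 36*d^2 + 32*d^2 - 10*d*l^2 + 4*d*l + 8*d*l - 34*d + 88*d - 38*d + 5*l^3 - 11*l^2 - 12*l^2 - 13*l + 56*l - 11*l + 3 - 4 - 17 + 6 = 40*d^3 + 68*d^2 + 16*d + 5*l^3 + l^2*(-10*d - 23) + l*(-20*d^2 + 12*d + 32) - 12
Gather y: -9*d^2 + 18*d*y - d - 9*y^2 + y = -9*d^2 - d - 9*y^2 + y*(18*d + 1)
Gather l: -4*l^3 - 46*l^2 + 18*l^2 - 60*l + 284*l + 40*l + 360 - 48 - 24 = -4*l^3 - 28*l^2 + 264*l + 288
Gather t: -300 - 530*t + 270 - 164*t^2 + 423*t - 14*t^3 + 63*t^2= -14*t^3 - 101*t^2 - 107*t - 30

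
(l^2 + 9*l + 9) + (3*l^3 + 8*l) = 3*l^3 + l^2 + 17*l + 9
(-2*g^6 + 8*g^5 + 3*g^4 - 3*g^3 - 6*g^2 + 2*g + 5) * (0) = 0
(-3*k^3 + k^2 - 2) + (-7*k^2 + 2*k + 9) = -3*k^3 - 6*k^2 + 2*k + 7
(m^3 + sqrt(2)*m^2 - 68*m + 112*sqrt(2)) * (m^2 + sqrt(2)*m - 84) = m^5 + 2*sqrt(2)*m^4 - 150*m^3 - 40*sqrt(2)*m^2 + 5936*m - 9408*sqrt(2)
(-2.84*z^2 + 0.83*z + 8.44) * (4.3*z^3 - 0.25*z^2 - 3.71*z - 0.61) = -12.212*z^5 + 4.279*z^4 + 46.6209*z^3 - 3.4569*z^2 - 31.8187*z - 5.1484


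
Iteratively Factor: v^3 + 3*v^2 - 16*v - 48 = (v - 4)*(v^2 + 7*v + 12) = (v - 4)*(v + 4)*(v + 3)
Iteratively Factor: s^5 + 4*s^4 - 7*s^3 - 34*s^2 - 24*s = (s + 1)*(s^4 + 3*s^3 - 10*s^2 - 24*s) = s*(s + 1)*(s^3 + 3*s^2 - 10*s - 24) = s*(s + 1)*(s + 2)*(s^2 + s - 12) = s*(s - 3)*(s + 1)*(s + 2)*(s + 4)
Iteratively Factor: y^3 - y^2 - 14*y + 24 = (y + 4)*(y^2 - 5*y + 6) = (y - 2)*(y + 4)*(y - 3)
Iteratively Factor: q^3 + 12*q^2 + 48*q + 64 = (q + 4)*(q^2 + 8*q + 16) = (q + 4)^2*(q + 4)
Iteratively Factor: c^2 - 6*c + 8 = (c - 4)*(c - 2)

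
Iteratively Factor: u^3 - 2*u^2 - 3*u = (u - 3)*(u^2 + u) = (u - 3)*(u + 1)*(u)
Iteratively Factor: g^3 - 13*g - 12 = (g - 4)*(g^2 + 4*g + 3) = (g - 4)*(g + 1)*(g + 3)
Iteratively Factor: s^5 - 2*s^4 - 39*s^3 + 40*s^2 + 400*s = (s - 5)*(s^4 + 3*s^3 - 24*s^2 - 80*s) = (s - 5)*(s + 4)*(s^3 - s^2 - 20*s) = (s - 5)^2*(s + 4)*(s^2 + 4*s) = s*(s - 5)^2*(s + 4)*(s + 4)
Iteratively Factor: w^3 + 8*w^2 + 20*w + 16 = (w + 2)*(w^2 + 6*w + 8) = (w + 2)*(w + 4)*(w + 2)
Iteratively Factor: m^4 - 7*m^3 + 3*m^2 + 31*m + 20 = (m - 4)*(m^3 - 3*m^2 - 9*m - 5) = (m - 4)*(m + 1)*(m^2 - 4*m - 5) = (m - 5)*(m - 4)*(m + 1)*(m + 1)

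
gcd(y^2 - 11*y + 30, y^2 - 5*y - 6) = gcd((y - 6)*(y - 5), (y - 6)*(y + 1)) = y - 6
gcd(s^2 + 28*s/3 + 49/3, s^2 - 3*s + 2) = 1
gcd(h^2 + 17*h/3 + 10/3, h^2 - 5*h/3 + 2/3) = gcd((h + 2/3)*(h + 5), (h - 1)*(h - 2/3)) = 1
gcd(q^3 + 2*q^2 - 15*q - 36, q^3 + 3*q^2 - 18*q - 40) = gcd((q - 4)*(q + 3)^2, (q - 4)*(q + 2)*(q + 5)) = q - 4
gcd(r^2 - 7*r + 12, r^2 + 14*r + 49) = 1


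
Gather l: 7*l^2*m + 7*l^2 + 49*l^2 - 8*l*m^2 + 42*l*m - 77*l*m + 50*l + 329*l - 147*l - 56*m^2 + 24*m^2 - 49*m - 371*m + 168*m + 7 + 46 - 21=l^2*(7*m + 56) + l*(-8*m^2 - 35*m + 232) - 32*m^2 - 252*m + 32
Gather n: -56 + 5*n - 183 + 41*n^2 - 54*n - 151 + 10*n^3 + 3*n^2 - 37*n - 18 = 10*n^3 + 44*n^2 - 86*n - 408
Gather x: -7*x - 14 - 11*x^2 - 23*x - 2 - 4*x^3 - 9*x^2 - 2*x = -4*x^3 - 20*x^2 - 32*x - 16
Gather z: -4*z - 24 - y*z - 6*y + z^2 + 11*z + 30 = -6*y + z^2 + z*(7 - y) + 6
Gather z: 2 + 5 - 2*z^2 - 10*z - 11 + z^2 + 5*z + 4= -z^2 - 5*z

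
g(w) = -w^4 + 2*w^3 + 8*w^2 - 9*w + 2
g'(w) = -4*w^3 + 6*w^2 + 16*w - 9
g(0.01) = 1.91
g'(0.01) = -8.84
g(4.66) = -135.39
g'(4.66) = -208.93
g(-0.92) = 14.78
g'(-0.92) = -15.53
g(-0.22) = 4.34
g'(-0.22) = -12.19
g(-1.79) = 22.01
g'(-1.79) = 4.53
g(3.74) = -10.78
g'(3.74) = -74.49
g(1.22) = 4.34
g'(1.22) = 12.19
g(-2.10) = 18.21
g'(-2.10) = 20.90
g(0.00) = 2.00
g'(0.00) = -9.00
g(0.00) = 2.00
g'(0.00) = -9.00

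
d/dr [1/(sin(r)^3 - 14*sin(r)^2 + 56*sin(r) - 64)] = (-3*sin(r)^2 + 28*sin(r) - 56)*cos(r)/(sin(r)^3 - 14*sin(r)^2 + 56*sin(r) - 64)^2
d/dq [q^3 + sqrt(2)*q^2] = q*(3*q + 2*sqrt(2))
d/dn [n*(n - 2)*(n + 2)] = 3*n^2 - 4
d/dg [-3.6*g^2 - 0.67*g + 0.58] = -7.2*g - 0.67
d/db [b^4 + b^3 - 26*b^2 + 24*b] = 4*b^3 + 3*b^2 - 52*b + 24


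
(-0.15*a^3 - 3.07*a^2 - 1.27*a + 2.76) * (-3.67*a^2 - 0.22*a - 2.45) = 0.5505*a^5 + 11.2999*a^4 + 5.7038*a^3 - 2.3283*a^2 + 2.5043*a - 6.762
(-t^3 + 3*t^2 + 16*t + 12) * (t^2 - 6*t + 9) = -t^5 + 9*t^4 - 11*t^3 - 57*t^2 + 72*t + 108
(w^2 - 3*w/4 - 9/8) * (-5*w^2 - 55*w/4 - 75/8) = -5*w^4 - 10*w^3 + 105*w^2/16 + 45*w/2 + 675/64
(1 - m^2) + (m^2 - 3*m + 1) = 2 - 3*m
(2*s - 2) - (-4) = 2*s + 2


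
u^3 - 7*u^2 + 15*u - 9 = (u - 3)^2*(u - 1)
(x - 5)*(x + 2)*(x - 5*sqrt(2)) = x^3 - 5*sqrt(2)*x^2 - 3*x^2 - 10*x + 15*sqrt(2)*x + 50*sqrt(2)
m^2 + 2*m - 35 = (m - 5)*(m + 7)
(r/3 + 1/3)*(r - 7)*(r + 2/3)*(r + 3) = r^4/3 - 7*r^3/9 - 9*r^2 - 113*r/9 - 14/3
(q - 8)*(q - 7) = q^2 - 15*q + 56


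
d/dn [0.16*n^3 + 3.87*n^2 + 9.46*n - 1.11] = 0.48*n^2 + 7.74*n + 9.46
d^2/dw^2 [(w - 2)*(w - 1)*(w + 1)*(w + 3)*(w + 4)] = 20*w^3 + 60*w^2 - 18*w - 58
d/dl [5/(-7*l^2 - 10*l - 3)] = 10*(7*l + 5)/(7*l^2 + 10*l + 3)^2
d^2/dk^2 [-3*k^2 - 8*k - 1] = -6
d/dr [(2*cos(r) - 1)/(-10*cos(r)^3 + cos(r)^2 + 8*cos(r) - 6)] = 8*(-16*cos(r) + 8*cos(2*r) - 5*cos(3*r) + 10)*sin(r)/(cos(r) + cos(2*r) - 5*cos(3*r) - 11)^2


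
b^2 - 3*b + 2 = (b - 2)*(b - 1)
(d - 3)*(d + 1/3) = d^2 - 8*d/3 - 1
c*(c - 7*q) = c^2 - 7*c*q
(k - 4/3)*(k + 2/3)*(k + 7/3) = k^3 + 5*k^2/3 - 22*k/9 - 56/27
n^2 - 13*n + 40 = (n - 8)*(n - 5)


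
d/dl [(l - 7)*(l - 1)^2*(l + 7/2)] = 4*l^3 - 33*l^2/2 - 33*l + 91/2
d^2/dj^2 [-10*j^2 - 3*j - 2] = -20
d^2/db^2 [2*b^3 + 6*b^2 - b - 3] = 12*b + 12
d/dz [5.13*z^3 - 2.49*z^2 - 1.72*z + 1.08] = 15.39*z^2 - 4.98*z - 1.72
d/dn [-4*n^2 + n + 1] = 1 - 8*n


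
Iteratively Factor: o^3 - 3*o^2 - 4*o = (o - 4)*(o^2 + o) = o*(o - 4)*(o + 1)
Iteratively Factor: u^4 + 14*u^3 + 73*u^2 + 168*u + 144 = (u + 3)*(u^3 + 11*u^2 + 40*u + 48) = (u + 3)*(u + 4)*(u^2 + 7*u + 12) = (u + 3)^2*(u + 4)*(u + 4)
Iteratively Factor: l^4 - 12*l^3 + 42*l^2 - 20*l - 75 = (l - 5)*(l^3 - 7*l^2 + 7*l + 15) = (l - 5)*(l + 1)*(l^2 - 8*l + 15) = (l - 5)^2*(l + 1)*(l - 3)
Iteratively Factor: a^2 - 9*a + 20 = (a - 5)*(a - 4)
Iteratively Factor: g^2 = (g)*(g)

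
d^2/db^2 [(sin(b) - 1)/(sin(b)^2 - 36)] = (-9*sin(b)^5 + 4*sin(b)^4 + 138*sin(b)^2 - 2471*sin(b)/2 + 51*sin(3*b) + sin(5*b)/2 - 72)/((sin(b) - 6)^3*(sin(b) + 6)^3)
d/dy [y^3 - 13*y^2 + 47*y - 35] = 3*y^2 - 26*y + 47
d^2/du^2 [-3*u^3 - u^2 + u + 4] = -18*u - 2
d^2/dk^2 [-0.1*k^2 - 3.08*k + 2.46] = -0.200000000000000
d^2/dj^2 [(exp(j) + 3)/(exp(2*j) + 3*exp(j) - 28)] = (exp(4*j) + 9*exp(3*j) + 195*exp(2*j) + 447*exp(j) + 1036)*exp(j)/(exp(6*j) + 9*exp(5*j) - 57*exp(4*j) - 477*exp(3*j) + 1596*exp(2*j) + 7056*exp(j) - 21952)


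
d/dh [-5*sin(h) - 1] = -5*cos(h)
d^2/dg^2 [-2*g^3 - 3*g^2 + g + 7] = -12*g - 6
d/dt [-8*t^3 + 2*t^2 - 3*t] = -24*t^2 + 4*t - 3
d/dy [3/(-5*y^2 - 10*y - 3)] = 30*(y + 1)/(5*y^2 + 10*y + 3)^2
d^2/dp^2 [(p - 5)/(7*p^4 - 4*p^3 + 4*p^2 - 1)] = 4*(8*p^2*(p - 5)*(7*p^2 - 3*p + 2)^2 + (-14*p^3 + 6*p^2 - 4*p - (p - 5)*(21*p^2 - 6*p + 2))*(7*p^4 - 4*p^3 + 4*p^2 - 1))/(7*p^4 - 4*p^3 + 4*p^2 - 1)^3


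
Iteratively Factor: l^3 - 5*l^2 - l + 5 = (l - 5)*(l^2 - 1) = (l - 5)*(l - 1)*(l + 1)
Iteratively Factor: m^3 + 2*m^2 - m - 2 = (m + 1)*(m^2 + m - 2) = (m - 1)*(m + 1)*(m + 2)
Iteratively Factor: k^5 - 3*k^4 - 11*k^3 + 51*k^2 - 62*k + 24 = (k - 2)*(k^4 - k^3 - 13*k^2 + 25*k - 12) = (k - 3)*(k - 2)*(k^3 + 2*k^2 - 7*k + 4) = (k - 3)*(k - 2)*(k - 1)*(k^2 + 3*k - 4) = (k - 3)*(k - 2)*(k - 1)*(k + 4)*(k - 1)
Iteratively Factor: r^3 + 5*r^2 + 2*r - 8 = (r + 4)*(r^2 + r - 2) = (r - 1)*(r + 4)*(r + 2)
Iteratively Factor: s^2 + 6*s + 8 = (s + 2)*(s + 4)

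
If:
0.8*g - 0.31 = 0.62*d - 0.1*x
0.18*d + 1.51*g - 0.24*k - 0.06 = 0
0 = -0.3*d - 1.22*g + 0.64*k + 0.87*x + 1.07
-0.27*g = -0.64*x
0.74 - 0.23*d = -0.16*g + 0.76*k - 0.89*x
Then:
No Solution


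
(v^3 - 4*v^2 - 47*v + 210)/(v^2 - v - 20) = (v^2 + v - 42)/(v + 4)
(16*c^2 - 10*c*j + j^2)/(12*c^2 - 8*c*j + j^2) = (8*c - j)/(6*c - j)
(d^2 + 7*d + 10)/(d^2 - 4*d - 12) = (d + 5)/(d - 6)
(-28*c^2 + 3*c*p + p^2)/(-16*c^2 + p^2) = (7*c + p)/(4*c + p)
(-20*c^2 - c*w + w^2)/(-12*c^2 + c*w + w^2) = (-5*c + w)/(-3*c + w)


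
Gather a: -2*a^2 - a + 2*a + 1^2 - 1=-2*a^2 + a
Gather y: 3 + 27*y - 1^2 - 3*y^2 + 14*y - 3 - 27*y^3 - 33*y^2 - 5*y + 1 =-27*y^3 - 36*y^2 + 36*y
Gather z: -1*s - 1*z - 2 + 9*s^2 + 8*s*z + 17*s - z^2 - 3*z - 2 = 9*s^2 + 16*s - z^2 + z*(8*s - 4) - 4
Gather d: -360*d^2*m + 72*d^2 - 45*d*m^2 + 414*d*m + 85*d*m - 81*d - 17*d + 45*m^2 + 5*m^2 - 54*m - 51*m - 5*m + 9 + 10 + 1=d^2*(72 - 360*m) + d*(-45*m^2 + 499*m - 98) + 50*m^2 - 110*m + 20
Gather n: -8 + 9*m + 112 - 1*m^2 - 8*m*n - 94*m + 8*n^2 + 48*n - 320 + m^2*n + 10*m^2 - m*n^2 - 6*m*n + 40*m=9*m^2 - 45*m + n^2*(8 - m) + n*(m^2 - 14*m + 48) - 216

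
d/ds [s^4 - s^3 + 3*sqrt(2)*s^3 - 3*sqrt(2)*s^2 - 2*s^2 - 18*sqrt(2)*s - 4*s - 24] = 4*s^3 - 3*s^2 + 9*sqrt(2)*s^2 - 6*sqrt(2)*s - 4*s - 18*sqrt(2) - 4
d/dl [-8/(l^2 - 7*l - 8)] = 8*(2*l - 7)/(-l^2 + 7*l + 8)^2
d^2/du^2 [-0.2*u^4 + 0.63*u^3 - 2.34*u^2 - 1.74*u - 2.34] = -2.4*u^2 + 3.78*u - 4.68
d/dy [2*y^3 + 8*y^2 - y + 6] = 6*y^2 + 16*y - 1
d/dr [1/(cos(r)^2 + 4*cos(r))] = 2*(cos(r) + 2)*sin(r)/((cos(r) + 4)^2*cos(r)^2)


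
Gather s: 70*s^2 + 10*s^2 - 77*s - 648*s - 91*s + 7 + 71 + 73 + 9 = 80*s^2 - 816*s + 160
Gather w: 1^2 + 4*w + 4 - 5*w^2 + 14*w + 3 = -5*w^2 + 18*w + 8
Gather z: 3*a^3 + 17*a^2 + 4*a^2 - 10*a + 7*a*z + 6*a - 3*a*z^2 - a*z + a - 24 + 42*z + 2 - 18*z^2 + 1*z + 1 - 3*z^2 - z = 3*a^3 + 21*a^2 - 3*a + z^2*(-3*a - 21) + z*(6*a + 42) - 21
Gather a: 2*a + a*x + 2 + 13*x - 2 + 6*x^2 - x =a*(x + 2) + 6*x^2 + 12*x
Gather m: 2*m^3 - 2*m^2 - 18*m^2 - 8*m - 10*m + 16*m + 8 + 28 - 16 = 2*m^3 - 20*m^2 - 2*m + 20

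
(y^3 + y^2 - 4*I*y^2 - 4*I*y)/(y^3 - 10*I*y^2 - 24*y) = (y + 1)/(y - 6*I)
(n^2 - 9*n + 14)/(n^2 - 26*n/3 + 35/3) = 3*(n - 2)/(3*n - 5)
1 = 1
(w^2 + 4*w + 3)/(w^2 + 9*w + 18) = (w + 1)/(w + 6)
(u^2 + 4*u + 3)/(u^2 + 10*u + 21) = (u + 1)/(u + 7)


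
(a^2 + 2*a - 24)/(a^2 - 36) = (a - 4)/(a - 6)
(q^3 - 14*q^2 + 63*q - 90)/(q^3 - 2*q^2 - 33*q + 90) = (q - 6)/(q + 6)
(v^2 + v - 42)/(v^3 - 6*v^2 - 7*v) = (-v^2 - v + 42)/(v*(-v^2 + 6*v + 7))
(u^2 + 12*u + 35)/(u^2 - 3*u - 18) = (u^2 + 12*u + 35)/(u^2 - 3*u - 18)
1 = 1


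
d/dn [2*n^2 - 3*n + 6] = 4*n - 3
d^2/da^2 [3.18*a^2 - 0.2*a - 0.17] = 6.36000000000000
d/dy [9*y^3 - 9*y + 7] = 27*y^2 - 9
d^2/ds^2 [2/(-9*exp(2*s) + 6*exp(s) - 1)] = (-72*exp(s) - 12)*exp(s)/(81*exp(4*s) - 108*exp(3*s) + 54*exp(2*s) - 12*exp(s) + 1)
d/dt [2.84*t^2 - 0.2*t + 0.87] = 5.68*t - 0.2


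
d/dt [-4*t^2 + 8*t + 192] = 8 - 8*t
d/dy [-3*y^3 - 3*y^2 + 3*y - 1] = -9*y^2 - 6*y + 3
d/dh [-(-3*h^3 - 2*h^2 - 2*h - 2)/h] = 6*h + 2 - 2/h^2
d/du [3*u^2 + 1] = 6*u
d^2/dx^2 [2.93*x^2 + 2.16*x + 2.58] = 5.86000000000000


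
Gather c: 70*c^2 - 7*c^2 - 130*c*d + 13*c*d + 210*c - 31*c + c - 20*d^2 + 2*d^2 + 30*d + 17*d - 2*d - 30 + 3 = 63*c^2 + c*(180 - 117*d) - 18*d^2 + 45*d - 27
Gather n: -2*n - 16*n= -18*n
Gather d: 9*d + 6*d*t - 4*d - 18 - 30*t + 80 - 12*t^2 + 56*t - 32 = d*(6*t + 5) - 12*t^2 + 26*t + 30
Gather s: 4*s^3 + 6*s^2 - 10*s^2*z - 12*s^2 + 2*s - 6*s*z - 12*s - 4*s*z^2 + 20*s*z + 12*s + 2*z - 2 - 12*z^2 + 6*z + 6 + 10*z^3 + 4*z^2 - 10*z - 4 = 4*s^3 + s^2*(-10*z - 6) + s*(-4*z^2 + 14*z + 2) + 10*z^3 - 8*z^2 - 2*z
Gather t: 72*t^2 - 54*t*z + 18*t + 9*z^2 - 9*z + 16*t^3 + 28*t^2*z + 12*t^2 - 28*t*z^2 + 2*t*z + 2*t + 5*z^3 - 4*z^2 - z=16*t^3 + t^2*(28*z + 84) + t*(-28*z^2 - 52*z + 20) + 5*z^3 + 5*z^2 - 10*z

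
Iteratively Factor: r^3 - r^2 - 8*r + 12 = (r + 3)*(r^2 - 4*r + 4) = (r - 2)*(r + 3)*(r - 2)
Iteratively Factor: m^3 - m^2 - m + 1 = (m + 1)*(m^2 - 2*m + 1) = (m - 1)*(m + 1)*(m - 1)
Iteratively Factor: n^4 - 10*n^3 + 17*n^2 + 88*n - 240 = (n - 4)*(n^3 - 6*n^2 - 7*n + 60) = (n - 5)*(n - 4)*(n^2 - n - 12) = (n - 5)*(n - 4)*(n + 3)*(n - 4)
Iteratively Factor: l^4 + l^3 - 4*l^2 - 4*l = (l + 1)*(l^3 - 4*l) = (l + 1)*(l + 2)*(l^2 - 2*l) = (l - 2)*(l + 1)*(l + 2)*(l)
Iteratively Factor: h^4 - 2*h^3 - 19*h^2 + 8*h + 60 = (h + 3)*(h^3 - 5*h^2 - 4*h + 20) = (h + 2)*(h + 3)*(h^2 - 7*h + 10) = (h - 2)*(h + 2)*(h + 3)*(h - 5)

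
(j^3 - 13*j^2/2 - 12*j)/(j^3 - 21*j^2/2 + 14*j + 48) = j/(j - 4)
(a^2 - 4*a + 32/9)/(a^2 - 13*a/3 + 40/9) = (3*a - 4)/(3*a - 5)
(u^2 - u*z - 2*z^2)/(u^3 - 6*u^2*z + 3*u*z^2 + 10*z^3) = 1/(u - 5*z)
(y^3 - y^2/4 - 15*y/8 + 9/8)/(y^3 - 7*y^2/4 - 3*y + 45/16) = 2*(y - 1)/(2*y - 5)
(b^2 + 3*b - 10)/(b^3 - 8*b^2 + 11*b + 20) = (b^2 + 3*b - 10)/(b^3 - 8*b^2 + 11*b + 20)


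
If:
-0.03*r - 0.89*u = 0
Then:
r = -29.6666666666667*u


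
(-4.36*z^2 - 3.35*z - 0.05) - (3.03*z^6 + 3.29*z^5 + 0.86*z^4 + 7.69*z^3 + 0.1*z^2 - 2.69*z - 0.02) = -3.03*z^6 - 3.29*z^5 - 0.86*z^4 - 7.69*z^3 - 4.46*z^2 - 0.66*z - 0.03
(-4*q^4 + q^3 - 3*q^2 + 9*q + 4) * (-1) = 4*q^4 - q^3 + 3*q^2 - 9*q - 4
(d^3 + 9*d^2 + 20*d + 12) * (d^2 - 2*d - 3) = d^5 + 7*d^4 - d^3 - 55*d^2 - 84*d - 36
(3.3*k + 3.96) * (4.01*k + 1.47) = 13.233*k^2 + 20.7306*k + 5.8212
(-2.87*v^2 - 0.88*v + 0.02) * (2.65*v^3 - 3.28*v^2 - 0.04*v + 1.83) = -7.6055*v^5 + 7.0816*v^4 + 3.0542*v^3 - 5.2825*v^2 - 1.6112*v + 0.0366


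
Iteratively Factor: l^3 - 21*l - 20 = (l + 1)*(l^2 - l - 20) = (l - 5)*(l + 1)*(l + 4)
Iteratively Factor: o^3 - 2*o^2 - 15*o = (o)*(o^2 - 2*o - 15) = o*(o - 5)*(o + 3)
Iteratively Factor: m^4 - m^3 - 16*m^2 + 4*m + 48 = (m + 3)*(m^3 - 4*m^2 - 4*m + 16) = (m - 4)*(m + 3)*(m^2 - 4) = (m - 4)*(m + 2)*(m + 3)*(m - 2)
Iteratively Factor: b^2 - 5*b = (b)*(b - 5)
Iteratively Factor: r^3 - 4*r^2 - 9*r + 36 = (r + 3)*(r^2 - 7*r + 12) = (r - 4)*(r + 3)*(r - 3)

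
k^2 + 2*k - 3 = (k - 1)*(k + 3)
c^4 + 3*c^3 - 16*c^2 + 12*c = c*(c - 2)*(c - 1)*(c + 6)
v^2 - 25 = (v - 5)*(v + 5)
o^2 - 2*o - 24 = (o - 6)*(o + 4)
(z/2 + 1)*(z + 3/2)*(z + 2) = z^3/2 + 11*z^2/4 + 5*z + 3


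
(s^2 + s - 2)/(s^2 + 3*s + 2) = (s - 1)/(s + 1)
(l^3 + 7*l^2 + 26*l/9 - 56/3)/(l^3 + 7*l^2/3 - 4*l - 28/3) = (l^2 + 14*l/3 - 8)/(l^2 - 4)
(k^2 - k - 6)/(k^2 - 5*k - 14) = (k - 3)/(k - 7)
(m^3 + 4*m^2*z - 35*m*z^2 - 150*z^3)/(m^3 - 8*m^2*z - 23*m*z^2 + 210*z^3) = (-m - 5*z)/(-m + 7*z)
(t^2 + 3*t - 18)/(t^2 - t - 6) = (t + 6)/(t + 2)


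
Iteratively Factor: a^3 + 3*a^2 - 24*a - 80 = (a + 4)*(a^2 - a - 20) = (a + 4)^2*(a - 5)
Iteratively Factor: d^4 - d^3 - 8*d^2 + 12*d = (d - 2)*(d^3 + d^2 - 6*d) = d*(d - 2)*(d^2 + d - 6) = d*(d - 2)*(d + 3)*(d - 2)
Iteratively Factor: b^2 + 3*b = (b)*(b + 3)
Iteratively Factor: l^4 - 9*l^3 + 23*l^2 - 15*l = (l - 1)*(l^3 - 8*l^2 + 15*l) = (l - 5)*(l - 1)*(l^2 - 3*l) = l*(l - 5)*(l - 1)*(l - 3)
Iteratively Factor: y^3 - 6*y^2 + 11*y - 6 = (y - 3)*(y^2 - 3*y + 2) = (y - 3)*(y - 1)*(y - 2)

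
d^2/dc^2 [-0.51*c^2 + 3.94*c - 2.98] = -1.02000000000000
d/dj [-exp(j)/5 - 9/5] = -exp(j)/5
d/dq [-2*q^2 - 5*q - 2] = -4*q - 5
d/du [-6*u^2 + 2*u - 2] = 2 - 12*u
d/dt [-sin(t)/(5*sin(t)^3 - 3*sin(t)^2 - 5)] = (10*sin(t)^3 - 3*sin(t)^2 + 5)*cos(t)/(-5*sin(t)^3 + 3*sin(t)^2 + 5)^2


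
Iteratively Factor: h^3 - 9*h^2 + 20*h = (h - 5)*(h^2 - 4*h) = (h - 5)*(h - 4)*(h)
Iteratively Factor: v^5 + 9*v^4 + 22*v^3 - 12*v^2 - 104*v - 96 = (v - 2)*(v^4 + 11*v^3 + 44*v^2 + 76*v + 48) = (v - 2)*(v + 2)*(v^3 + 9*v^2 + 26*v + 24) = (v - 2)*(v + 2)*(v + 3)*(v^2 + 6*v + 8) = (v - 2)*(v + 2)*(v + 3)*(v + 4)*(v + 2)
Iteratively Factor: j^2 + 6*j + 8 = (j + 2)*(j + 4)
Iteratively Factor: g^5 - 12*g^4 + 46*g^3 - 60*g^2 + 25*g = (g - 5)*(g^4 - 7*g^3 + 11*g^2 - 5*g) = g*(g - 5)*(g^3 - 7*g^2 + 11*g - 5) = g*(g - 5)*(g - 1)*(g^2 - 6*g + 5) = g*(g - 5)^2*(g - 1)*(g - 1)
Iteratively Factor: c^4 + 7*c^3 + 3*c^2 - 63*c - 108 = (c + 3)*(c^3 + 4*c^2 - 9*c - 36) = (c + 3)*(c + 4)*(c^2 - 9) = (c - 3)*(c + 3)*(c + 4)*(c + 3)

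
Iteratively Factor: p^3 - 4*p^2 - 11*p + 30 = (p - 5)*(p^2 + p - 6) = (p - 5)*(p + 3)*(p - 2)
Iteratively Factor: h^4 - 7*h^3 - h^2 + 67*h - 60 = (h + 3)*(h^3 - 10*h^2 + 29*h - 20) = (h - 5)*(h + 3)*(h^2 - 5*h + 4) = (h - 5)*(h - 1)*(h + 3)*(h - 4)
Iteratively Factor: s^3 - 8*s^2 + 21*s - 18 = (s - 2)*(s^2 - 6*s + 9) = (s - 3)*(s - 2)*(s - 3)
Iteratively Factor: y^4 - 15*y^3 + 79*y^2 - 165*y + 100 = (y - 5)*(y^3 - 10*y^2 + 29*y - 20) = (y - 5)*(y - 1)*(y^2 - 9*y + 20) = (y - 5)^2*(y - 1)*(y - 4)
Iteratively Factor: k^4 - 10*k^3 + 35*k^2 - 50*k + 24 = (k - 3)*(k^3 - 7*k^2 + 14*k - 8) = (k - 4)*(k - 3)*(k^2 - 3*k + 2) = (k - 4)*(k - 3)*(k - 1)*(k - 2)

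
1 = 1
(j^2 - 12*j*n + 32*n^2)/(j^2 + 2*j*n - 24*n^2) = (j - 8*n)/(j + 6*n)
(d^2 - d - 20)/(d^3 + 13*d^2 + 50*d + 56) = (d - 5)/(d^2 + 9*d + 14)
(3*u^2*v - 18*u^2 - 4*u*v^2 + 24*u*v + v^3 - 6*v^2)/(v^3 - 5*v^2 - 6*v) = (3*u^2 - 4*u*v + v^2)/(v*(v + 1))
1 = 1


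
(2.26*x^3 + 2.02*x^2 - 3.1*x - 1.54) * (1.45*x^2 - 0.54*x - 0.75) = 3.277*x^5 + 1.7086*x^4 - 7.2808*x^3 - 2.074*x^2 + 3.1566*x + 1.155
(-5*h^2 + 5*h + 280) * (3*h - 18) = -15*h^3 + 105*h^2 + 750*h - 5040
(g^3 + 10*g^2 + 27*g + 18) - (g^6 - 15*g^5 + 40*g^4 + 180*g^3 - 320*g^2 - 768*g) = -g^6 + 15*g^5 - 40*g^4 - 179*g^3 + 330*g^2 + 795*g + 18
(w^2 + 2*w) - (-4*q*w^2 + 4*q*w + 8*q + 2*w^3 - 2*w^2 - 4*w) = 4*q*w^2 - 4*q*w - 8*q - 2*w^3 + 3*w^2 + 6*w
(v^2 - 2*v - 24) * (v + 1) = v^3 - v^2 - 26*v - 24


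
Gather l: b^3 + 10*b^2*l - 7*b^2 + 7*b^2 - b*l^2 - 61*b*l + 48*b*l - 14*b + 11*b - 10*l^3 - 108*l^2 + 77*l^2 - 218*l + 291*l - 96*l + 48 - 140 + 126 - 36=b^3 - 3*b - 10*l^3 + l^2*(-b - 31) + l*(10*b^2 - 13*b - 23) - 2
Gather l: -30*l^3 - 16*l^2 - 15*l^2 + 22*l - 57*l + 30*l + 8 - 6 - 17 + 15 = -30*l^3 - 31*l^2 - 5*l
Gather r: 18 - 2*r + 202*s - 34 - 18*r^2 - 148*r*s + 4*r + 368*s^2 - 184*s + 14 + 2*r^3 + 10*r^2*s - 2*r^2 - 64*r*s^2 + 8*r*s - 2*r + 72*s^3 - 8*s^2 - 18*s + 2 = 2*r^3 + r^2*(10*s - 20) + r*(-64*s^2 - 140*s) + 72*s^3 + 360*s^2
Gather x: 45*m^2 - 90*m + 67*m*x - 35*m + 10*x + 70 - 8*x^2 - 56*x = 45*m^2 - 125*m - 8*x^2 + x*(67*m - 46) + 70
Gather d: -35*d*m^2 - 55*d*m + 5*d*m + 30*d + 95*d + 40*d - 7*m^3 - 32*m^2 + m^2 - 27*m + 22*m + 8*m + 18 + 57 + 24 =d*(-35*m^2 - 50*m + 165) - 7*m^3 - 31*m^2 + 3*m + 99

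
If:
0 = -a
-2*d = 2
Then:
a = 0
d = -1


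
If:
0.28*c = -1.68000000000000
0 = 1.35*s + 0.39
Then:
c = -6.00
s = -0.29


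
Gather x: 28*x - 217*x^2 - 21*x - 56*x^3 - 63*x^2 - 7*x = -56*x^3 - 280*x^2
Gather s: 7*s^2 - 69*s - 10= 7*s^2 - 69*s - 10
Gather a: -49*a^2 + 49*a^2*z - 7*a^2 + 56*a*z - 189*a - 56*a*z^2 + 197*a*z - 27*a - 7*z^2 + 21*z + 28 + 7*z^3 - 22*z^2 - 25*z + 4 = a^2*(49*z - 56) + a*(-56*z^2 + 253*z - 216) + 7*z^3 - 29*z^2 - 4*z + 32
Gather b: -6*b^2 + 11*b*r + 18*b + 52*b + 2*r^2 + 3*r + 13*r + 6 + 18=-6*b^2 + b*(11*r + 70) + 2*r^2 + 16*r + 24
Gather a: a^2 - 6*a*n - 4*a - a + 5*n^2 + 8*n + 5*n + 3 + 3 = a^2 + a*(-6*n - 5) + 5*n^2 + 13*n + 6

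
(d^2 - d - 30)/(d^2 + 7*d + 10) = (d - 6)/(d + 2)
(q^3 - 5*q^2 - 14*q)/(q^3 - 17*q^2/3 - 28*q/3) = 3*(q + 2)/(3*q + 4)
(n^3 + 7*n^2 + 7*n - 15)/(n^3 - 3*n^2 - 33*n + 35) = (n + 3)/(n - 7)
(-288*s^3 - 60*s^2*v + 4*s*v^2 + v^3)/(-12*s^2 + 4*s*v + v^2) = (48*s^2 + 2*s*v - v^2)/(2*s - v)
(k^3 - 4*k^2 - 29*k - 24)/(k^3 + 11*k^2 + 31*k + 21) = (k - 8)/(k + 7)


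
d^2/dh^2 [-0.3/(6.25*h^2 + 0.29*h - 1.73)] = (23.4375*h^2 + 1.0875*h - 0.3*(12.5*h + 0.29)*(25.0*h + 0.58) - 6.4875)/(6.25*h^2 + 0.29*h - 1.73)^3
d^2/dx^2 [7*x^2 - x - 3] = 14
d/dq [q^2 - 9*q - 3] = 2*q - 9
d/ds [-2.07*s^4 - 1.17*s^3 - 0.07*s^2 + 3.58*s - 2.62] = -8.28*s^3 - 3.51*s^2 - 0.14*s + 3.58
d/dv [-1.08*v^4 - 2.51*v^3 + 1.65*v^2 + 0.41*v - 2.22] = -4.32*v^3 - 7.53*v^2 + 3.3*v + 0.41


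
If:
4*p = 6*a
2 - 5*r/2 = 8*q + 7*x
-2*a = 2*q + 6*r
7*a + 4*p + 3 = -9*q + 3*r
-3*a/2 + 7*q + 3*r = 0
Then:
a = -18/109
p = -27/109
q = -15/218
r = 17/218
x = 1027/3052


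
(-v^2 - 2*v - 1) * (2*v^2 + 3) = -2*v^4 - 4*v^3 - 5*v^2 - 6*v - 3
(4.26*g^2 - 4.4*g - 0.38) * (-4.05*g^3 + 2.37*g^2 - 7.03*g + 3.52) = -17.253*g^5 + 27.9162*g^4 - 38.8368*g^3 + 45.0266*g^2 - 12.8166*g - 1.3376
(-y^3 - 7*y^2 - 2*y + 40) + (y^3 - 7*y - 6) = -7*y^2 - 9*y + 34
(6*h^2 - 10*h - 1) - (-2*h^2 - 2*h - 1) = 8*h^2 - 8*h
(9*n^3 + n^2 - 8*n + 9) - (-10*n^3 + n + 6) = 19*n^3 + n^2 - 9*n + 3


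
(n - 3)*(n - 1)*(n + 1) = n^3 - 3*n^2 - n + 3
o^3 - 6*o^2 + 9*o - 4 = (o - 4)*(o - 1)^2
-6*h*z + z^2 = z*(-6*h + z)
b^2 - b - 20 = (b - 5)*(b + 4)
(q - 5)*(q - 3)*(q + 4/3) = q^3 - 20*q^2/3 + 13*q/3 + 20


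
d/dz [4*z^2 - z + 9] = 8*z - 1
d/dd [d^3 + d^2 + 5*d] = 3*d^2 + 2*d + 5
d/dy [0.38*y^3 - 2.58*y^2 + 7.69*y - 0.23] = 1.14*y^2 - 5.16*y + 7.69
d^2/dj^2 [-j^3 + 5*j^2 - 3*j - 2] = 10 - 6*j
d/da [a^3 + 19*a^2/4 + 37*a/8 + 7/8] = 3*a^2 + 19*a/2 + 37/8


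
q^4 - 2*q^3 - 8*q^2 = q^2*(q - 4)*(q + 2)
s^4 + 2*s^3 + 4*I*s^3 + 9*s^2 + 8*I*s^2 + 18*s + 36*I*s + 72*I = (s + 2)*(s - 3*I)*(s + 3*I)*(s + 4*I)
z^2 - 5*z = z*(z - 5)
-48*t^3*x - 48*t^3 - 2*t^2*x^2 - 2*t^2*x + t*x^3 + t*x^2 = (-8*t + x)*(6*t + x)*(t*x + t)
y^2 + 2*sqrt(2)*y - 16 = (y - 2*sqrt(2))*(y + 4*sqrt(2))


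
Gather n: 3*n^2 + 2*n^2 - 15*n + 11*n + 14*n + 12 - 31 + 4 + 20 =5*n^2 + 10*n + 5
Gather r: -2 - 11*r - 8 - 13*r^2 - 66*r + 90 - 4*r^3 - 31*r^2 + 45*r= -4*r^3 - 44*r^2 - 32*r + 80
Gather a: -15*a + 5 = 5 - 15*a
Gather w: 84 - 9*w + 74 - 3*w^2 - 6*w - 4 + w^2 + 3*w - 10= -2*w^2 - 12*w + 144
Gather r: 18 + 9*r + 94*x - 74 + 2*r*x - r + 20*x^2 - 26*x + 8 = r*(2*x + 8) + 20*x^2 + 68*x - 48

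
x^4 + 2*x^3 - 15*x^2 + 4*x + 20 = (x - 2)^2*(x + 1)*(x + 5)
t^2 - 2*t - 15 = (t - 5)*(t + 3)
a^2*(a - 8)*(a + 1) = a^4 - 7*a^3 - 8*a^2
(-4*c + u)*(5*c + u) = -20*c^2 + c*u + u^2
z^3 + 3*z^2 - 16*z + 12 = (z - 2)*(z - 1)*(z + 6)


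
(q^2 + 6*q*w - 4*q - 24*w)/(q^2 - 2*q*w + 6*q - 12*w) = (q^2 + 6*q*w - 4*q - 24*w)/(q^2 - 2*q*w + 6*q - 12*w)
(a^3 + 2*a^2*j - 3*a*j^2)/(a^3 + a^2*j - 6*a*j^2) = (a - j)/(a - 2*j)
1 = 1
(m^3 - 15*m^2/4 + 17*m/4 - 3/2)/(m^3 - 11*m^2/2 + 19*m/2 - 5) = (4*m - 3)/(2*(2*m - 5))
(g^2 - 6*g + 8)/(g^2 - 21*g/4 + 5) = 4*(g - 2)/(4*g - 5)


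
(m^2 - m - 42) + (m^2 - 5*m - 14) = 2*m^2 - 6*m - 56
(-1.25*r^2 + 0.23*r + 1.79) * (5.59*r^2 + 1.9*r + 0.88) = -6.9875*r^4 - 1.0893*r^3 + 9.3431*r^2 + 3.6034*r + 1.5752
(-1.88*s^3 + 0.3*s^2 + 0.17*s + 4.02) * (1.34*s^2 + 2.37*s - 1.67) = -2.5192*s^5 - 4.0536*s^4 + 4.0784*s^3 + 5.2887*s^2 + 9.2435*s - 6.7134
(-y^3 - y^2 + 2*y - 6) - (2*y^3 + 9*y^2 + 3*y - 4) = -3*y^3 - 10*y^2 - y - 2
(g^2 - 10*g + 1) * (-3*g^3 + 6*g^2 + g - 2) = -3*g^5 + 36*g^4 - 62*g^3 - 6*g^2 + 21*g - 2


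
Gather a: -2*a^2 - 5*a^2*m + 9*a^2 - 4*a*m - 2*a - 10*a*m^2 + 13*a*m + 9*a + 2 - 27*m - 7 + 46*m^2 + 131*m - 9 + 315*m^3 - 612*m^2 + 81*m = a^2*(7 - 5*m) + a*(-10*m^2 + 9*m + 7) + 315*m^3 - 566*m^2 + 185*m - 14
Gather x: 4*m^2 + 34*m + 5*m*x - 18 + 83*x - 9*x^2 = 4*m^2 + 34*m - 9*x^2 + x*(5*m + 83) - 18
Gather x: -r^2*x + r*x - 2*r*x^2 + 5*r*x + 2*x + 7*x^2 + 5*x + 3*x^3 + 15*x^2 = 3*x^3 + x^2*(22 - 2*r) + x*(-r^2 + 6*r + 7)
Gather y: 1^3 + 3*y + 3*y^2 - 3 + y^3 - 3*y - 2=y^3 + 3*y^2 - 4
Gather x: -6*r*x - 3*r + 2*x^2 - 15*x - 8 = -3*r + 2*x^2 + x*(-6*r - 15) - 8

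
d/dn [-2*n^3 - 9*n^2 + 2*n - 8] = -6*n^2 - 18*n + 2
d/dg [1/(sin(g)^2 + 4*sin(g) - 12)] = -2*(sin(g) + 2)*cos(g)/(sin(g)^2 + 4*sin(g) - 12)^2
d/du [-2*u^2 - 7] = -4*u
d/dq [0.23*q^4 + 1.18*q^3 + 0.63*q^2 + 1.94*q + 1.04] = 0.92*q^3 + 3.54*q^2 + 1.26*q + 1.94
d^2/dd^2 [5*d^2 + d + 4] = 10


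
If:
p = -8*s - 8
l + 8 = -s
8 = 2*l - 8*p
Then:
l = -228/31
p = -88/31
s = -20/31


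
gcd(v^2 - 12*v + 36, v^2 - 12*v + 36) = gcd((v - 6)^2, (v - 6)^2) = v^2 - 12*v + 36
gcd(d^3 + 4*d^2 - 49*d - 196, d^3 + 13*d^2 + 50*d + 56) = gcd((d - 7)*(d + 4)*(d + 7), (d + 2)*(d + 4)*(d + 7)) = d^2 + 11*d + 28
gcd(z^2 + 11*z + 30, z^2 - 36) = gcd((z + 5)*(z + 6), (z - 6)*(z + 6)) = z + 6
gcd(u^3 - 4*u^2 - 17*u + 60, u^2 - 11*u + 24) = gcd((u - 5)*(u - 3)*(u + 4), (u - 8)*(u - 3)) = u - 3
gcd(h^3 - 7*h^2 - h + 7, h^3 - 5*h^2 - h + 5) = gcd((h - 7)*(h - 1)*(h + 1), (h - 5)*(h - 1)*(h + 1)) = h^2 - 1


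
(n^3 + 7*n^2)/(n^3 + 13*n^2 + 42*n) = n/(n + 6)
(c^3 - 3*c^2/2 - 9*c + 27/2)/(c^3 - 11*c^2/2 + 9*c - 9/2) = (c + 3)/(c - 1)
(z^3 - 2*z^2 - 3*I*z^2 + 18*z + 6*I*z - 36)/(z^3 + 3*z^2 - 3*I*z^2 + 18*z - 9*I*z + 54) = (z - 2)/(z + 3)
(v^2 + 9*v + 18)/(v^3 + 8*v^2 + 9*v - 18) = 1/(v - 1)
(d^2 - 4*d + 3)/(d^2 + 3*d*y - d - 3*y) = (d - 3)/(d + 3*y)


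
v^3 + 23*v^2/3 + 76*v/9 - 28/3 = (v - 2/3)*(v + 7/3)*(v + 6)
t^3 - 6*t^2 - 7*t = t*(t - 7)*(t + 1)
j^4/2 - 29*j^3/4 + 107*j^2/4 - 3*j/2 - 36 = (j/2 + 1/2)*(j - 8)*(j - 6)*(j - 3/2)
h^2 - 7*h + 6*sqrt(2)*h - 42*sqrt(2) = (h - 7)*(h + 6*sqrt(2))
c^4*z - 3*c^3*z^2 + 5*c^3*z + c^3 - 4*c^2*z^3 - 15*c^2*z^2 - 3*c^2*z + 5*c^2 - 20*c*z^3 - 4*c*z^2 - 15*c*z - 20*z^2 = (c + 5)*(c - 4*z)*(c + z)*(c*z + 1)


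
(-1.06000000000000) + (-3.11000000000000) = -4.17000000000000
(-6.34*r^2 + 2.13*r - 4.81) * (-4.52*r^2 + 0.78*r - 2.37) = 28.6568*r^4 - 14.5728*r^3 + 38.4284*r^2 - 8.7999*r + 11.3997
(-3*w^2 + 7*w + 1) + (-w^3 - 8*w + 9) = -w^3 - 3*w^2 - w + 10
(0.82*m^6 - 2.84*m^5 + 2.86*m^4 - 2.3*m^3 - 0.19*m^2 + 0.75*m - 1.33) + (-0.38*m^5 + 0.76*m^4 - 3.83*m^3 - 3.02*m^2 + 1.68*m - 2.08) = 0.82*m^6 - 3.22*m^5 + 3.62*m^4 - 6.13*m^3 - 3.21*m^2 + 2.43*m - 3.41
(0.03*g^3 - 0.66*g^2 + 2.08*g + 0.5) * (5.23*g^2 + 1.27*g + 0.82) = 0.1569*g^5 - 3.4137*g^4 + 10.0648*g^3 + 4.7154*g^2 + 2.3406*g + 0.41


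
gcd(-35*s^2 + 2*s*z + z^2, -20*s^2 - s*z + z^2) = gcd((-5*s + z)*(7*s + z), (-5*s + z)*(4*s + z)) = -5*s + z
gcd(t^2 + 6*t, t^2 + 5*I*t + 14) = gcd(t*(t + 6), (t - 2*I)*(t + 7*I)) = 1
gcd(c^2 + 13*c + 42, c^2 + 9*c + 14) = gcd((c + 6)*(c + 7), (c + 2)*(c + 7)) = c + 7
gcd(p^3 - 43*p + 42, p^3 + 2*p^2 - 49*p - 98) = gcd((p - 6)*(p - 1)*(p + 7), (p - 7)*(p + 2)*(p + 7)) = p + 7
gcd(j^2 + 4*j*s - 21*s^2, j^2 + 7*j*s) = j + 7*s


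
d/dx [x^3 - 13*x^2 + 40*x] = 3*x^2 - 26*x + 40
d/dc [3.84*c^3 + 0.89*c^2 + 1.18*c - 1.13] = 11.52*c^2 + 1.78*c + 1.18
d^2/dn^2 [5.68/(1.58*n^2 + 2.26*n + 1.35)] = (-28.359104*n^2 - 40.564288*n + 5.68*(3.16*n + 2.26)*(6.32*n + 4.52) - 24.23088)/(1.58*n^2 + 2.26*n + 1.35)^3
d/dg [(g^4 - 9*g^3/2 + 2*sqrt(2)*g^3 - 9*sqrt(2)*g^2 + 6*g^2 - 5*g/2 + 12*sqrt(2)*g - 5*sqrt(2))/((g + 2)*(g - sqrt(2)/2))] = (4*g^5 + sqrt(2)*g^4 + 3*g^4 - 44*g^3 + 17*sqrt(2)*g^3 - 39*sqrt(2)*g^2 + 23*g^2 - 4*sqrt(2)*g + 72*g - 58 + 25*sqrt(2))/(2*g^4 - 2*sqrt(2)*g^3 + 8*g^3 - 8*sqrt(2)*g^2 + 9*g^2 - 8*sqrt(2)*g + 4*g + 4)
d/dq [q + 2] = 1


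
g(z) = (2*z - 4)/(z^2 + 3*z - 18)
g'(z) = (-2*z - 3)*(2*z - 4)/(z^2 + 3*z - 18)^2 + 2/(z^2 + 3*z - 18)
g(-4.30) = 1.02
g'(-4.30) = -0.62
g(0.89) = 0.15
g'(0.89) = -0.09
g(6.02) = 0.22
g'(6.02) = -0.04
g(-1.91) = 0.39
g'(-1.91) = -0.12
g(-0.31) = 0.25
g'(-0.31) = -0.08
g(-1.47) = 0.34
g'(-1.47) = -0.10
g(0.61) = 0.18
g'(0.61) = -0.08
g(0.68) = 0.17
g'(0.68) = -0.08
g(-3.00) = 0.56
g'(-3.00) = -0.20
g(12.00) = 0.12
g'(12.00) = -0.00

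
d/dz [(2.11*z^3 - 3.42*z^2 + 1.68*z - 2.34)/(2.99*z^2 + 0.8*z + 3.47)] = (6.3089*z^4 + 3.376*z^3 + 14.2059*z^2 - 9.7416*z + 7.7016)/(8.9401*z^4 + 4.784*z^3 + 21.3906*z^2 + 5.552*z + 12.0409)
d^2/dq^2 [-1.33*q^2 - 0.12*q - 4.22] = -2.66000000000000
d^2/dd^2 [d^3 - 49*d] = 6*d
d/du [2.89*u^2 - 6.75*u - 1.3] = 5.78*u - 6.75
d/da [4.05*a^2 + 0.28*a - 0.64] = 8.1*a + 0.28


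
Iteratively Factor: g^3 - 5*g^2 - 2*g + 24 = (g - 4)*(g^2 - g - 6) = (g - 4)*(g + 2)*(g - 3)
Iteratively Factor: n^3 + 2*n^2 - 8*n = (n)*(n^2 + 2*n - 8) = n*(n - 2)*(n + 4)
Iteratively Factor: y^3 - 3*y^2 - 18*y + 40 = (y + 4)*(y^2 - 7*y + 10) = (y - 2)*(y + 4)*(y - 5)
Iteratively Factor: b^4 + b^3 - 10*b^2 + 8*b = (b)*(b^3 + b^2 - 10*b + 8) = b*(b - 1)*(b^2 + 2*b - 8) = b*(b - 1)*(b + 4)*(b - 2)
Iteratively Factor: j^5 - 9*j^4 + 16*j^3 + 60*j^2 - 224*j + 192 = (j + 3)*(j^4 - 12*j^3 + 52*j^2 - 96*j + 64) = (j - 4)*(j + 3)*(j^3 - 8*j^2 + 20*j - 16) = (j - 4)*(j - 2)*(j + 3)*(j^2 - 6*j + 8) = (j - 4)*(j - 2)^2*(j + 3)*(j - 4)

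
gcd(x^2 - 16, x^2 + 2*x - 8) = x + 4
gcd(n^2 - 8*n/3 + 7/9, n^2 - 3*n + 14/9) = n - 7/3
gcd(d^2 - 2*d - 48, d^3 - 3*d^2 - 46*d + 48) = d^2 - 2*d - 48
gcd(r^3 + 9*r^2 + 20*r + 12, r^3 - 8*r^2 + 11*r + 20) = r + 1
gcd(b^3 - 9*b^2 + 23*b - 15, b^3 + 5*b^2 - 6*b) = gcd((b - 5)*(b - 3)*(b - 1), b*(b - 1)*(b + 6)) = b - 1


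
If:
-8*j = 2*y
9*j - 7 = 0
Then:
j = 7/9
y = -28/9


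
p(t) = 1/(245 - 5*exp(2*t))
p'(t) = 10*exp(2*t)/(245 - 5*exp(2*t))^2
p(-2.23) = 0.00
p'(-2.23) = 0.00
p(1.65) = 0.01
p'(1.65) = 0.02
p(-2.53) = 0.00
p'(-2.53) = 0.00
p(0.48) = 0.00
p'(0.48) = 0.00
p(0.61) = 0.00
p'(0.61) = 0.00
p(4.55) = -0.00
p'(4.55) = 0.00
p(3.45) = -0.00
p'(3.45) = 0.00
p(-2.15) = 0.00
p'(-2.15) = 0.00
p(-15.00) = 0.00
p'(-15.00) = 0.00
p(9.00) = 0.00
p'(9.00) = 0.00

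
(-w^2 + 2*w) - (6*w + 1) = -w^2 - 4*w - 1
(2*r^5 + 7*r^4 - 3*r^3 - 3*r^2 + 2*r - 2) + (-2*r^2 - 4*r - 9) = 2*r^5 + 7*r^4 - 3*r^3 - 5*r^2 - 2*r - 11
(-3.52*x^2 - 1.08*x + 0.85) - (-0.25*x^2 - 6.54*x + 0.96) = -3.27*x^2 + 5.46*x - 0.11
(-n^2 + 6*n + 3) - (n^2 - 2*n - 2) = -2*n^2 + 8*n + 5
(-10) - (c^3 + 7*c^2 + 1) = -c^3 - 7*c^2 - 11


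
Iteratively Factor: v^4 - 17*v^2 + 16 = (v + 1)*(v^3 - v^2 - 16*v + 16) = (v - 4)*(v + 1)*(v^2 + 3*v - 4) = (v - 4)*(v + 1)*(v + 4)*(v - 1)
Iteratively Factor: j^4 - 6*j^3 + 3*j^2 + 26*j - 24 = (j + 2)*(j^3 - 8*j^2 + 19*j - 12) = (j - 1)*(j + 2)*(j^2 - 7*j + 12) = (j - 3)*(j - 1)*(j + 2)*(j - 4)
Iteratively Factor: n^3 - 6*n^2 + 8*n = (n)*(n^2 - 6*n + 8) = n*(n - 4)*(n - 2)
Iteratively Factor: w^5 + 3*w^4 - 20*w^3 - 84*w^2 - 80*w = (w)*(w^4 + 3*w^3 - 20*w^2 - 84*w - 80) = w*(w - 5)*(w^3 + 8*w^2 + 20*w + 16) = w*(w - 5)*(w + 4)*(w^2 + 4*w + 4) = w*(w - 5)*(w + 2)*(w + 4)*(w + 2)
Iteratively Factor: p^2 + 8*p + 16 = (p + 4)*(p + 4)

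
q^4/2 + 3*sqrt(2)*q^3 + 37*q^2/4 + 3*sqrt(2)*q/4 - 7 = (q/2 + sqrt(2))*(q - sqrt(2)/2)*(q + sqrt(2))*(q + 7*sqrt(2)/2)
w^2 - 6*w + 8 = (w - 4)*(w - 2)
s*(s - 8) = s^2 - 8*s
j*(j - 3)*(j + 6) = j^3 + 3*j^2 - 18*j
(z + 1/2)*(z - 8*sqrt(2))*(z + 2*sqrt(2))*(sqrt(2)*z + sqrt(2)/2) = sqrt(2)*z^4 - 12*z^3 + sqrt(2)*z^3 - 127*sqrt(2)*z^2/4 - 12*z^2 - 32*sqrt(2)*z - 3*z - 8*sqrt(2)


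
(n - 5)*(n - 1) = n^2 - 6*n + 5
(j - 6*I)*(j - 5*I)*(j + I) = j^3 - 10*I*j^2 - 19*j - 30*I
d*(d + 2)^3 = d^4 + 6*d^3 + 12*d^2 + 8*d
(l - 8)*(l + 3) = l^2 - 5*l - 24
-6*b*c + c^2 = c*(-6*b + c)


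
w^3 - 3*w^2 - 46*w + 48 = (w - 8)*(w - 1)*(w + 6)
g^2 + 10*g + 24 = (g + 4)*(g + 6)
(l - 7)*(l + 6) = l^2 - l - 42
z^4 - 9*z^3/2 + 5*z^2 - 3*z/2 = z*(z - 3)*(z - 1)*(z - 1/2)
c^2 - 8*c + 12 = (c - 6)*(c - 2)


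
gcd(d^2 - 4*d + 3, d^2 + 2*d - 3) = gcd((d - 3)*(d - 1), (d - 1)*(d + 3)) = d - 1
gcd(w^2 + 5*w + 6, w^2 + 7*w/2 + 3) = w + 2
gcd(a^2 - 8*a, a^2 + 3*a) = a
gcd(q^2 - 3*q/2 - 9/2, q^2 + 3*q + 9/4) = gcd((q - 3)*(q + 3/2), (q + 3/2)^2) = q + 3/2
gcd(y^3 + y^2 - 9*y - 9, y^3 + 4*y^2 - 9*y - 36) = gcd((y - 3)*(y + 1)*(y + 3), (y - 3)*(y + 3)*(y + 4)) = y^2 - 9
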